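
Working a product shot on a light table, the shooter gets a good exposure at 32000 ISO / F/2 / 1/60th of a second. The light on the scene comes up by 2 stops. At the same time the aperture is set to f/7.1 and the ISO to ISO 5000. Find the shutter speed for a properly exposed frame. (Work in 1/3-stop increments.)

0.3 s

Scene light: 2 stops brighter.
Aperture: f/2 → f/2.2 → f/2.5 → f/2.8 → f/3.2 → f/3.5 → f/4 → f/4.5 → f/5 → f/5.6 → f/6.3 → f/7.1 — 3 2/3 stops stopped down (darker).
ISO: 32000 → 25600 → 20000 → 16000 → 12800 → 10000 → 8000 → 6400 → 5000 — 2 2/3 stops dropped (darker).
Net so far: 4 1/3 stops darker. Shutter speed: 1/60 → 1/50 → 1/40 → 1/30 → 1/25 → 1/20 → 1/15 → 1/13 → 1/10 → 1/8 → 1/6 → 1/5 → 1/4 → 0.3.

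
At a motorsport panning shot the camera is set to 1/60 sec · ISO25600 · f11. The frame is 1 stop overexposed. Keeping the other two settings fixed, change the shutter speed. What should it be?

1/125s

Overexposed by 1 stop → need 1 stop darker.
Shutter speed: 1/60 → 1/125.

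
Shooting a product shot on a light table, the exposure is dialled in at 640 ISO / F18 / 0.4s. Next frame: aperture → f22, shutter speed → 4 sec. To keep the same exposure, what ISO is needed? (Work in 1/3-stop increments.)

ISO 100

Aperture: f/18 → f/20 → f/22 — 2/3 stop stopped down (darker).
Shutter speed: 0.4 → 0.5 → 0.6 → 0.8 → 1 → 1.3 → 1.6 → 2 → 2.5 → 3.2 → 4 — 3 1/3 stops longer (brighter).
Net change so far: 2 2/3 stops brighter. Offset with the ISO: 640 → 500 → 400 → 320 → 250 → 200 → 160 → 125 → 100.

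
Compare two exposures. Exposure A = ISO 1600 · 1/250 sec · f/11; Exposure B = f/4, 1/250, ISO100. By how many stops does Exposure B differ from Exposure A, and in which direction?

Aperture: f/11 → f/8 → f/5.6 → f/4 — 3 stops larger aperture (brighter).
Shutter speed: unchanged.
ISO: 1600 → 800 → 400 → 200 → 100 — 4 stops dropped (darker).
Net: +3 −4 = −1 stop.

1 stop darker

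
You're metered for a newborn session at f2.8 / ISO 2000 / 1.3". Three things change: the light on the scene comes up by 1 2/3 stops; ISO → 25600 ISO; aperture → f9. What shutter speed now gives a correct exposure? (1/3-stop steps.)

0.3 s

Scene light: 1 2/3 stops brighter.
ISO: 2000 → 2500 → 3200 → 4000 → 5000 → 6400 → 8000 → 10000 → 12800 → 16000 → 20000 → 25600 — 3 2/3 stops higher (brighter).
Aperture: f/2.8 → f/3.2 → f/3.5 → f/4 → f/4.5 → f/5 → f/5.6 → f/6.3 → f/7.1 → f/8 → f/9 — 3 1/3 stops smaller aperture (darker).
Net so far: 2 stops brighter. Shutter speed: 1.3 → 1 → 0.8 → 0.6 → 0.5 → 0.4 → 0.3.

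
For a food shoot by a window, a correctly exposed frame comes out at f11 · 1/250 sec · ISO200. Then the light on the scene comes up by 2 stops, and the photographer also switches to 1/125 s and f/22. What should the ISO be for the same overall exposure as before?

Scene light: 2 stops brighter.
Shutter speed: 1/250 → 1/125 — 1 stop slower (brighter).
Aperture: f/11 → f/16 → f/22 — 2 stops narrower (darker).
Net so far: 1 stop brighter. ISO: 200 → 100.

ISO 100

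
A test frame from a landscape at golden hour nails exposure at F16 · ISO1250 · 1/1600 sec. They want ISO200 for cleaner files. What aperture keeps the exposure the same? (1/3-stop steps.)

ISO: 1250 → 1000 → 800 → 640 → 500 → 400 → 320 → 250 → 200 — 2 2/3 stops lower (darker).
Need 2 2/3 stops brighter from the aperture: f/16 → f/14 → f/13 → f/11 → f/10 → f/9 → f/8 → f/7.1 → f/6.3.

f/6.3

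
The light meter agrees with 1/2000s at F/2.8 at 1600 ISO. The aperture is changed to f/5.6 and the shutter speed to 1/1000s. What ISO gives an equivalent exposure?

ISO 3200

Aperture: f/2.8 → f/4 → f/5.6 — 2 stops smaller aperture (darker).
Shutter speed: 1/2000 → 1/1000 — 1 stop slower (brighter).
Net change so far: 1 stop darker. Offset with the ISO: 1600 → 3200.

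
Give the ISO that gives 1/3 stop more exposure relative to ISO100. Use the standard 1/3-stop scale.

ISO 125

ISO: 100 → 125 — 1/3 stop higher (brighter).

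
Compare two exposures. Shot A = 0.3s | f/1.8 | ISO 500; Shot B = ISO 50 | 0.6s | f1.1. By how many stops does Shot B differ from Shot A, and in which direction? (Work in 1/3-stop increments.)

Aperture: f/1.8 → f/1.6 → f/1.4 → f/1.2 → f/1.1 — 1 1/3 stops wider (brighter).
Shutter speed: 0.3 → 0.4 → 0.5 → 0.6 — 1 stop slower (brighter).
ISO: 500 → 400 → 320 → 250 → 200 → 160 → 125 → 100 → 80 → 64 → 50 — 3 1/3 stops lower (darker).
Net: +1 1/3 +1 −3 1/3 = −1 stop.

1 stop darker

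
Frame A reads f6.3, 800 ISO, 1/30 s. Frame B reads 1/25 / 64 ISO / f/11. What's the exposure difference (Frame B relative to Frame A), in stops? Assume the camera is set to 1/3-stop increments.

Aperture: f/6.3 → f/7.1 → f/8 → f/9 → f/10 → f/11 — 1 2/3 stops stopped down (darker).
Shutter speed: 1/30 → 1/25 — 1/3 stop slower (brighter).
ISO: 800 → 640 → 500 → 400 → 320 → 250 → 200 → 160 → 125 → 100 → 80 → 64 — 3 2/3 stops lower (darker).
Net: −1 2/3 +1/3 −3 2/3 = −5 stops.

5 stops darker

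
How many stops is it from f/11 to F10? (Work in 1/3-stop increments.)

1/3 stop

f/11 → f/10 — count the steps: 1 third-stops = 1/3 stop.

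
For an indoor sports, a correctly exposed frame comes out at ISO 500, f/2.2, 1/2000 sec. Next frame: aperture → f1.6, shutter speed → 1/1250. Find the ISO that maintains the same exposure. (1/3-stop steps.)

Aperture: f/2.2 → f/2 → f/1.8 → f/1.6 — 1 stop opened up (brighter).
Shutter speed: 1/2000 → 1/1600 → 1/1250 — 2/3 stop longer (brighter).
Net change so far: 1 2/3 stops brighter. Offset with the ISO: 500 → 400 → 320 → 250 → 200 → 160.

ISO 160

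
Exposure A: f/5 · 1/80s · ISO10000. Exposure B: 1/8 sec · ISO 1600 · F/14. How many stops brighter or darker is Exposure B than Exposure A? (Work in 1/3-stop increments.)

Aperture: f/5 → f/5.6 → f/6.3 → f/7.1 → f/8 → f/9 → f/10 → f/11 → f/13 → f/14 — 3 stops smaller aperture (darker).
Shutter speed: 1/80 → 1/60 → 1/50 → 1/40 → 1/30 → 1/25 → 1/20 → 1/15 → 1/13 → 1/10 → 1/8 — 3 1/3 stops slower (brighter).
ISO: 10000 → 8000 → 6400 → 5000 → 4000 → 3200 → 2500 → 2000 → 1600 — 2 2/3 stops lower (darker).
Net: −3 +3 1/3 −2 2/3 = −2 1/3 stops.

2 1/3 stops darker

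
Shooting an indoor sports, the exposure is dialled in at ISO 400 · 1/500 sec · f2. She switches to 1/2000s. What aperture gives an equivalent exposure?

Shutter speed: 1/500 → 1/1000 → 1/2000 — 2 stops faster (darker).
Need 2 stops brighter from the aperture: f/2 → f/1.4 → f/1.0.

f/1.0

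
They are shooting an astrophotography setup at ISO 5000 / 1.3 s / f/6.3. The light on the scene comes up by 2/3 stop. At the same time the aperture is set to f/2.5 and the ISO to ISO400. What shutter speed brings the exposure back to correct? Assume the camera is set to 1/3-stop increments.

1.6 s

Scene light: 2/3 stop brighter.
Aperture: f/6.3 → f/5.6 → f/5 → f/4.5 → f/4 → f/3.5 → f/3.2 → f/2.8 → f/2.5 — 2 2/3 stops wider (brighter).
ISO: 5000 → 4000 → 3200 → 2500 → 2000 → 1600 → 1250 → 1000 → 800 → 640 → 500 → 400 — 3 2/3 stops dropped (darker).
Net so far: 1/3 stop darker. Shutter speed: 1.3 → 1.6.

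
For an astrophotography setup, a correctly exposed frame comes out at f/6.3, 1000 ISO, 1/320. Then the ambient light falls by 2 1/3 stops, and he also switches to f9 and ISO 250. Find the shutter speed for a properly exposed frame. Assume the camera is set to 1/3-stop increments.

1/8s

Scene light: 2 1/3 stops darker.
Aperture: f/6.3 → f/7.1 → f/8 → f/9 — 1 stop smaller aperture (darker).
ISO: 1000 → 800 → 640 → 500 → 400 → 320 → 250 — 2 stops dropped (darker).
Net so far: 5 1/3 stops darker. Shutter speed: 1/320 → 1/250 → 1/200 → 1/160 → 1/125 → 1/100 → 1/80 → 1/60 → 1/50 → 1/40 → 1/30 → 1/25 → 1/20 → 1/15 → 1/13 → 1/10 → 1/8.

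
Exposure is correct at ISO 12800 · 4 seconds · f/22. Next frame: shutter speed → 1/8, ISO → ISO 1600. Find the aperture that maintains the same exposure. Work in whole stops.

f/1.4

Shutter speed: 4 → 2 → 1 → 1/2 → 1/4 → 1/8 — 5 stops shorter (darker).
ISO: 12800 → 6400 → 3200 → 1600 — 3 stops lower (darker).
Net change so far: 8 stops darker. Offset with the aperture: f/22 → f/16 → f/11 → f/8 → f/5.6 → f/4 → f/2.8 → f/2 → f/1.4.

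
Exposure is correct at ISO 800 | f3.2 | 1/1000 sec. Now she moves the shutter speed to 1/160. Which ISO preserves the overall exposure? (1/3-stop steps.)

ISO 125

Shutter speed: 1/1000 → 1/800 → 1/640 → 1/500 → 1/400 → 1/320 → 1/250 → 1/200 → 1/160 — 2 2/3 stops slower (brighter).
Need 2 2/3 stops darker from the ISO: 800 → 640 → 500 → 400 → 320 → 250 → 200 → 160 → 125.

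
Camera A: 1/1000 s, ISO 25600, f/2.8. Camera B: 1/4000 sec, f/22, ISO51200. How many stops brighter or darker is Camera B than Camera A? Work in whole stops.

Aperture: f/2.8 → f/4 → f/5.6 → f/8 → f/11 → f/16 → f/22 — 6 stops stopped down (darker).
Shutter speed: 1/1000 → 1/2000 → 1/4000 — 2 stops faster (darker).
ISO: 25600 → 51200 — 1 stop higher (brighter).
Net: −6 −2 +1 = −7 stops.

7 stops darker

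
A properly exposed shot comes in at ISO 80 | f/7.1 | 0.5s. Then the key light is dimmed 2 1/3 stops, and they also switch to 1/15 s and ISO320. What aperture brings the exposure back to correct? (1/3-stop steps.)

f/2.2

Scene light: 2 1/3 stops darker.
Shutter speed: 0.5 → 0.4 → 0.3 → 1/4 → 1/5 → 1/6 → 1/8 → 1/10 → 1/13 → 1/15 — 3 stops faster (darker).
ISO: 80 → 100 → 125 → 160 → 200 → 250 → 320 — 2 stops raised (brighter).
Net so far: 3 1/3 stops darker. Aperture: f/7.1 → f/6.3 → f/5.6 → f/5 → f/4.5 → f/4 → f/3.5 → f/3.2 → f/2.8 → f/2.5 → f/2.2.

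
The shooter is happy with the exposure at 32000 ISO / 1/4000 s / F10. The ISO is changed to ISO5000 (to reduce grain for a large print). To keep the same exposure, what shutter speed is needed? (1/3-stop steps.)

1/640s

ISO: 32000 → 25600 → 20000 → 16000 → 12800 → 10000 → 8000 → 6400 → 5000 — 2 2/3 stops lower (darker).
Need 2 2/3 stops brighter from the shutter speed: 1/4000 → 1/3200 → 1/2500 → 1/2000 → 1/1600 → 1/1250 → 1/1000 → 1/800 → 1/640.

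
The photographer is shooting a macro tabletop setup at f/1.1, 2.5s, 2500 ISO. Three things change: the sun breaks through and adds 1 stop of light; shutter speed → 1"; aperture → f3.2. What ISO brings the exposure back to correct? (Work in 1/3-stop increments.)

ISO 25600

Scene light: 1 stop brighter.
Shutter speed: 2.5 → 2 → 1.6 → 1.3 → 1 — 1 1/3 stops shorter (darker).
Aperture: f/1.1 → f/1.2 → f/1.4 → f/1.6 → f/1.8 → f/2 → f/2.2 → f/2.5 → f/2.8 → f/3.2 — 3 stops stopped down (darker).
Net so far: 3 1/3 stops darker. ISO: 2500 → 3200 → 4000 → 5000 → 6400 → 8000 → 10000 → 12800 → 16000 → 20000 → 25600.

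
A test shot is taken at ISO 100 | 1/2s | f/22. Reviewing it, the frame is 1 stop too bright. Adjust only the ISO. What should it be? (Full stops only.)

ISO 50

Overexposed by 1 stop → need 1 stop darker.
ISO: 100 → 50.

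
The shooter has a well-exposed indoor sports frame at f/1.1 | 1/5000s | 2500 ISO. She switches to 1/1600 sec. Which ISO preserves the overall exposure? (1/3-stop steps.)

ISO 800

Shutter speed: 1/5000 → 1/4000 → 1/3200 → 1/2500 → 1/2000 → 1/1600 — 1 2/3 stops longer (brighter).
Need 1 2/3 stops darker from the ISO: 2500 → 2000 → 1600 → 1250 → 1000 → 800.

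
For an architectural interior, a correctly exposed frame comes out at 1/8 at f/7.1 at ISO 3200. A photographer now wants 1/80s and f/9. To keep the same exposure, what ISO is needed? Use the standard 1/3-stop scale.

Shutter speed: 1/8 → 1/10 → 1/13 → 1/15 → 1/20 → 1/25 → 1/30 → 1/40 → 1/50 → 1/60 → 1/80 — 3 1/3 stops shorter (darker).
Aperture: f/7.1 → f/8 → f/9 — 2/3 stop stopped down (darker).
Net change so far: 4 stops darker. Offset with the ISO: 3200 → 4000 → 5000 → 6400 → 8000 → 10000 → 12800 → 16000 → 20000 → 25600 → 32000 → 40000 → 51200.

ISO 51200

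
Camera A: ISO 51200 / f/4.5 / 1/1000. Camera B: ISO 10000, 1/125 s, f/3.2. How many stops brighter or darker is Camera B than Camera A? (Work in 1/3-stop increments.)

Aperture: f/4.5 → f/4 → f/3.5 → f/3.2 — 1 stop wider (brighter).
Shutter speed: 1/1000 → 1/800 → 1/640 → 1/500 → 1/400 → 1/320 → 1/250 → 1/200 → 1/160 → 1/125 — 3 stops longer (brighter).
ISO: 51200 → 40000 → 32000 → 25600 → 20000 → 16000 → 12800 → 10000 — 2 1/3 stops dropped (darker).
Net: +1 +3 −2 1/3 = +1 2/3 stops.

1 2/3 stops brighter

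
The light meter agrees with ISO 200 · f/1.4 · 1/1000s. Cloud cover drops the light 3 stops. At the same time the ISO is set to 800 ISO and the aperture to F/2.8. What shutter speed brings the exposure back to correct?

1/125s

Scene light: 3 stops darker.
ISO: 200 → 400 → 800 — 2 stops higher (brighter).
Aperture: f/1.4 → f/2 → f/2.8 — 2 stops narrower (darker).
Net so far: 3 stops darker. Shutter speed: 1/1000 → 1/500 → 1/250 → 1/125.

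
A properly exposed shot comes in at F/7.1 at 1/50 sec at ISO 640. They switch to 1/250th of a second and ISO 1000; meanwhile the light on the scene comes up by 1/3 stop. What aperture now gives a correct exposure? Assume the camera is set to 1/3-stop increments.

Scene light: 1/3 stop brighter.
Shutter speed: 1/50 → 1/60 → 1/80 → 1/100 → 1/125 → 1/160 → 1/200 → 1/250 — 2 1/3 stops shorter (darker).
ISO: 640 → 800 → 1000 — 2/3 stop raised (brighter).
Net so far: 1 1/3 stops darker. Aperture: f/7.1 → f/6.3 → f/5.6 → f/5 → f/4.5.

f/4.5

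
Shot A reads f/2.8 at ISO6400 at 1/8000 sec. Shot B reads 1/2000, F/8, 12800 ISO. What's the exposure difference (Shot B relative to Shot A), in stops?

same exposure (0 stops)

Aperture: f/2.8 → f/4 → f/5.6 → f/8 — 3 stops narrower (darker).
Shutter speed: 1/8000 → 1/4000 → 1/2000 — 2 stops slower (brighter).
ISO: 6400 → 12800 — 1 stop raised (brighter).
Net: −3 +2 +1 = 0 stops.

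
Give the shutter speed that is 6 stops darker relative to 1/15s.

1/1000s

Shutter speed: 1/15 → 1/30 → 1/60 → 1/125 → 1/250 → 1/500 → 1/1000 — 6 stops shorter (darker).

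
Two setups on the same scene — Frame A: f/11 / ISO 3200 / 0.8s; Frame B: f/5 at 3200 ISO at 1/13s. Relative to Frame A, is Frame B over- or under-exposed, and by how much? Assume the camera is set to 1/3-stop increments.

1 stop darker

Aperture: f/11 → f/10 → f/9 → f/8 → f/7.1 → f/6.3 → f/5.6 → f/5 — 2 1/3 stops wider (brighter).
Shutter speed: 0.8 → 0.6 → 0.5 → 0.4 → 0.3 → 1/4 → 1/5 → 1/6 → 1/8 → 1/10 → 1/13 — 3 1/3 stops shorter (darker).
ISO: unchanged.
Net: +2 1/3 −3 1/3 = −1 stop.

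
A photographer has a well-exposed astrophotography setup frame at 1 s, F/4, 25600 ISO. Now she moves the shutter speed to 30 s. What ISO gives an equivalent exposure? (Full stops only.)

ISO 800

Shutter speed: 1 → 2 → 4 → 8 → 15 → 30 — 5 stops longer (brighter).
Need 5 stops darker from the ISO: 25600 → 12800 → 6400 → 3200 → 1600 → 800.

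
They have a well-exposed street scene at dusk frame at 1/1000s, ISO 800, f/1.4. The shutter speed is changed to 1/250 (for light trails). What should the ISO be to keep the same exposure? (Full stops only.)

Shutter speed: 1/1000 → 1/500 → 1/250 — 2 stops longer (brighter).
Need 2 stops darker from the ISO: 800 → 400 → 200.

ISO 200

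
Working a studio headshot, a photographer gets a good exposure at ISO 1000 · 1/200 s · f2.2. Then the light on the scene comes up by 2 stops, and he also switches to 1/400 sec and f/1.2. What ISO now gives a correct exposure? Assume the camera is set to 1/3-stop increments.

ISO 160

Scene light: 2 stops brighter.
Shutter speed: 1/200 → 1/250 → 1/320 → 1/400 — 1 stop faster (darker).
Aperture: f/2.2 → f/2 → f/1.8 → f/1.6 → f/1.4 → f/1.2 — 1 2/3 stops wider (brighter).
Net so far: 2 2/3 stops brighter. ISO: 1000 → 800 → 640 → 500 → 400 → 320 → 250 → 200 → 160.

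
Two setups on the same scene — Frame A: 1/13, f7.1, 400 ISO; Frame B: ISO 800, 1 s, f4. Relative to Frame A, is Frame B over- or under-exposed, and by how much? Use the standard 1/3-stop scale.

6 1/3 stops brighter

Aperture: f/7.1 → f/6.3 → f/5.6 → f/5 → f/4.5 → f/4 — 1 2/3 stops larger aperture (brighter).
Shutter speed: 1/13 → 1/10 → 1/8 → 1/6 → 1/5 → 1/4 → 0.3 → 0.4 → 0.5 → 0.6 → 0.8 → 1 — 3 2/3 stops slower (brighter).
ISO: 400 → 500 → 640 → 800 — 1 stop higher (brighter).
Net: +1 2/3 +3 2/3 +1 = +6 1/3 stops.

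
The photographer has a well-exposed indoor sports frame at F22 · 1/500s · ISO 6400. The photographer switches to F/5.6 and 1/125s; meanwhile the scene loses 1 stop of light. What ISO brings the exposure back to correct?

Scene light: 1 stop darker.
Aperture: f/22 → f/16 → f/11 → f/8 → f/5.6 — 4 stops larger aperture (brighter).
Shutter speed: 1/500 → 1/250 → 1/125 — 2 stops longer (brighter).
Net so far: 5 stops brighter. ISO: 6400 → 3200 → 1600 → 800 → 400 → 200.

ISO 200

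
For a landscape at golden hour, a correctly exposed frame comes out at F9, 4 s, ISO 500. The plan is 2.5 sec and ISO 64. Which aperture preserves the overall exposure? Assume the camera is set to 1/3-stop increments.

Shutter speed: 4 → 3.2 → 2.5 — 2/3 stop faster (darker).
ISO: 500 → 400 → 320 → 250 → 200 → 160 → 125 → 100 → 80 → 64 — 3 stops lower (darker).
Net change so far: 3 2/3 stops darker. Offset with the aperture: f/9 → f/8 → f/7.1 → f/6.3 → f/5.6 → f/5 → f/4.5 → f/4 → f/3.5 → f/3.2 → f/2.8 → f/2.5.

f/2.5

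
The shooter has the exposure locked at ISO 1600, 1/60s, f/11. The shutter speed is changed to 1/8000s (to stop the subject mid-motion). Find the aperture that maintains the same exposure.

Shutter speed: 1/60 → 1/125 → 1/250 → 1/500 → 1/1000 → 1/2000 → 1/4000 → 1/8000 — 7 stops shorter (darker).
Need 7 stops brighter from the aperture: f/11 → f/8 → f/5.6 → f/4 → f/2.8 → f/2 → f/1.4 → f/1.0.

f/1.0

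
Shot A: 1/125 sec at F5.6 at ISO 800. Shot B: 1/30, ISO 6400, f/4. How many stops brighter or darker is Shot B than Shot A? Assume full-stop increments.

Aperture: f/5.6 → f/4 — 1 stop wider (brighter).
Shutter speed: 1/125 → 1/60 → 1/30 — 2 stops longer (brighter).
ISO: 800 → 1600 → 3200 → 6400 — 3 stops raised (brighter).
Net: +1 +2 +3 = +6 stops.

6 stops brighter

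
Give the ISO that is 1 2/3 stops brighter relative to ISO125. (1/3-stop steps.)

ISO: 125 → 160 → 200 → 250 → 320 → 400 — 1 2/3 stops raised (brighter).

ISO 400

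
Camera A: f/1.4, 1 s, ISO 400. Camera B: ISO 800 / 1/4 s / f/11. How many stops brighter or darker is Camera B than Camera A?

7 stops darker

Aperture: f/1.4 → f/2 → f/2.8 → f/4 → f/5.6 → f/8 → f/11 — 6 stops smaller aperture (darker).
Shutter speed: 1 → 1/2 → 1/4 — 2 stops shorter (darker).
ISO: 400 → 800 — 1 stop raised (brighter).
Net: −6 −2 +1 = −7 stops.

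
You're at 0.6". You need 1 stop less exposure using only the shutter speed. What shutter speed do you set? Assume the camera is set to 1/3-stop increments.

0.3 s

Shutter speed: 0.6 → 0.5 → 0.4 → 0.3 — 1 stop faster (darker).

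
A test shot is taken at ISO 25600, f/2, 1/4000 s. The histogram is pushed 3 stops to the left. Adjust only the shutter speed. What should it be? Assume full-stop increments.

1/500s

Underexposed by 3 stops → need 3 stops brighter.
Shutter speed: 1/4000 → 1/2000 → 1/1000 → 1/500.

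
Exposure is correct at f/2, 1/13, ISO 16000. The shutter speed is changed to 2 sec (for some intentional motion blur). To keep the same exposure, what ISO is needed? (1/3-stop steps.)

ISO 640

Shutter speed: 1/13 → 1/10 → 1/8 → 1/6 → 1/5 → 1/4 → 0.3 → 0.4 → 0.5 → 0.6 → 0.8 → 1 → 1.3 → 1.6 → 2 — 4 2/3 stops longer (brighter).
Need 4 2/3 stops darker from the ISO: 16000 → 12800 → 10000 → 8000 → 6400 → 5000 → 4000 → 3200 → 2500 → 2000 → 1600 → 1250 → 1000 → 800 → 640.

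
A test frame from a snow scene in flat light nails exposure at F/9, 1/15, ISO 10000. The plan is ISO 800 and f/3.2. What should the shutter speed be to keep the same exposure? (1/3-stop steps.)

1/10s

ISO: 10000 → 8000 → 6400 → 5000 → 4000 → 3200 → 2500 → 2000 → 1600 → 1250 → 1000 → 800 — 3 2/3 stops dropped (darker).
Aperture: f/9 → f/8 → f/7.1 → f/6.3 → f/5.6 → f/5 → f/4.5 → f/4 → f/3.5 → f/3.2 — 3 stops opened up (brighter).
Net change so far: 2/3 stop darker. Offset with the shutter speed: 1/15 → 1/13 → 1/10.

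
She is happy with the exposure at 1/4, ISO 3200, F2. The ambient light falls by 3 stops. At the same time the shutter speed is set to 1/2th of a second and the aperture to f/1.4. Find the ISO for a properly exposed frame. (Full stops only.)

Scene light: 3 stops darker.
Shutter speed: 1/4 → 1/2 — 1 stop longer (brighter).
Aperture: f/2 → f/1.4 — 1 stop wider (brighter).
Net so far: 1 stop darker. ISO: 3200 → 6400.

ISO 6400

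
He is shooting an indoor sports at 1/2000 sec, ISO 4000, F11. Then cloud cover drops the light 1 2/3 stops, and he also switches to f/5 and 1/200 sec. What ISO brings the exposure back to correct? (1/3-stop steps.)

Scene light: 1 2/3 stops darker.
Aperture: f/11 → f/10 → f/9 → f/8 → f/7.1 → f/6.3 → f/5.6 → f/5 — 2 1/3 stops wider (brighter).
Shutter speed: 1/2000 → 1/1600 → 1/1250 → 1/1000 → 1/800 → 1/640 → 1/500 → 1/400 → 1/320 → 1/250 → 1/200 — 3 1/3 stops slower (brighter).
Net so far: 4 stops brighter. ISO: 4000 → 3200 → 2500 → 2000 → 1600 → 1250 → 1000 → 800 → 640 → 500 → 400 → 320 → 250.

ISO 250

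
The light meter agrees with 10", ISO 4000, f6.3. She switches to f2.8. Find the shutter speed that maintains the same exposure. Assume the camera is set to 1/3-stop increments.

Aperture: f/6.3 → f/5.6 → f/5 → f/4.5 → f/4 → f/3.5 → f/3.2 → f/2.8 — 2 1/3 stops opened up (brighter).
Need 2 1/3 stops darker from the shutter speed: 10 → 8 → 6 → 5 → 4 → 3.2 → 2.5 → 2.

2 s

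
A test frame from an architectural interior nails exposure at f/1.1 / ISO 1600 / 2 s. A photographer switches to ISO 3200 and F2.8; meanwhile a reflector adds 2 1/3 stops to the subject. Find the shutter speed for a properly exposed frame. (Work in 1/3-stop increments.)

Scene light: 2 1/3 stops brighter.
ISO: 1600 → 2000 → 2500 → 3200 — 1 stop raised (brighter).
Aperture: f/1.1 → f/1.2 → f/1.4 → f/1.6 → f/1.8 → f/2 → f/2.2 → f/2.5 → f/2.8 — 2 2/3 stops stopped down (darker).
Net so far: 2/3 stop brighter. Shutter speed: 2 → 1.6 → 1.3.

1.3 s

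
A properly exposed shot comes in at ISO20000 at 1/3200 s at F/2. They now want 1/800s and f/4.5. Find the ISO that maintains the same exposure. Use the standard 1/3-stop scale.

Shutter speed: 1/3200 → 1/2500 → 1/2000 → 1/1600 → 1/1250 → 1/1000 → 1/800 — 2 stops slower (brighter).
Aperture: f/2 → f/2.2 → f/2.5 → f/2.8 → f/3.2 → f/3.5 → f/4 → f/4.5 — 2 1/3 stops narrower (darker).
Net change so far: 1/3 stop darker. Offset with the ISO: 20000 → 25600.

ISO 25600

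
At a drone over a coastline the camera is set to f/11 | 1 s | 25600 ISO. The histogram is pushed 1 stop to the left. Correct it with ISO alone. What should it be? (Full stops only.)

ISO 51200

Underexposed by 1 stop → need 1 stop brighter.
ISO: 25600 → 51200.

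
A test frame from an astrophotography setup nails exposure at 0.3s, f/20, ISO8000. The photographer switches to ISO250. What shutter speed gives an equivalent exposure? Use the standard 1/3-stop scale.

ISO: 8000 → 6400 → 5000 → 4000 → 3200 → 2500 → 2000 → 1600 → 1250 → 1000 → 800 → 640 → 500 → 400 → 320 → 250 — 5 stops lower (darker).
Need 5 stops brighter from the shutter speed: 0.3 → 0.4 → 0.5 → 0.6 → 0.8 → 1 → 1.3 → 1.6 → 2 → 2.5 → 3.2 → 4 → 5 → 6 → 8 → 10.

10 s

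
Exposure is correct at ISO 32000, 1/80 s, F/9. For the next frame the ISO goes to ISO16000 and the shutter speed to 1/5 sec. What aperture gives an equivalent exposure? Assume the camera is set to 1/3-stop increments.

f/25

ISO: 32000 → 25600 → 20000 → 16000 — 1 stop lower (darker).
Shutter speed: 1/80 → 1/60 → 1/50 → 1/40 → 1/30 → 1/25 → 1/20 → 1/15 → 1/13 → 1/10 → 1/8 → 1/6 → 1/5 — 4 stops longer (brighter).
Net change so far: 3 stops brighter. Offset with the aperture: f/9 → f/10 → f/11 → f/13 → f/14 → f/16 → f/18 → f/20 → f/22 → f/25.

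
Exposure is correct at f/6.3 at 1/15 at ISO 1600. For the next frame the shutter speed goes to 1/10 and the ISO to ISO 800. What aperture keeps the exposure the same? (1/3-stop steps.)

f/5.6

Shutter speed: 1/15 → 1/13 → 1/10 — 2/3 stop longer (brighter).
ISO: 1600 → 1250 → 1000 → 800 — 1 stop dropped (darker).
Net change so far: 1/3 stop darker. Offset with the aperture: f/6.3 → f/5.6.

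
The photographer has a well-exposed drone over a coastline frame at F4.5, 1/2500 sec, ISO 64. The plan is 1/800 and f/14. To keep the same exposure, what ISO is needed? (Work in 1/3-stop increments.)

Shutter speed: 1/2500 → 1/2000 → 1/1600 → 1/1250 → 1/1000 → 1/800 — 1 2/3 stops slower (brighter).
Aperture: f/4.5 → f/5 → f/5.6 → f/6.3 → f/7.1 → f/8 → f/9 → f/10 → f/11 → f/13 → f/14 — 3 1/3 stops stopped down (darker).
Net change so far: 1 2/3 stops darker. Offset with the ISO: 64 → 80 → 100 → 125 → 160 → 200.

ISO 200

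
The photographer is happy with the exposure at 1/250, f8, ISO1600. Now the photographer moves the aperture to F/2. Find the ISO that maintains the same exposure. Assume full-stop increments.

Aperture: f/8 → f/5.6 → f/4 → f/2.8 → f/2 — 4 stops opened up (brighter).
Need 4 stops darker from the ISO: 1600 → 800 → 400 → 200 → 100.

ISO 100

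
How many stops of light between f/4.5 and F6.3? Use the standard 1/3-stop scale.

f/4.5 → f/5 → f/5.6 → f/6.3 — count the steps: 3 third-stops = 1 stop.

1 stop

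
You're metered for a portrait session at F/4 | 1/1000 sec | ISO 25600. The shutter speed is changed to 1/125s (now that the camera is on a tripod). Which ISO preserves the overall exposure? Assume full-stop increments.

ISO 3200

Shutter speed: 1/1000 → 1/500 → 1/250 → 1/125 — 3 stops slower (brighter).
Need 3 stops darker from the ISO: 25600 → 12800 → 6400 → 3200.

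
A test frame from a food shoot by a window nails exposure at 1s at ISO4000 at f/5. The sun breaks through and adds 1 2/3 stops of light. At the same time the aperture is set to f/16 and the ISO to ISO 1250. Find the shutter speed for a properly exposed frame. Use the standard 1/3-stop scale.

10 s

Scene light: 1 2/3 stops brighter.
Aperture: f/5 → f/5.6 → f/6.3 → f/7.1 → f/8 → f/9 → f/10 → f/11 → f/13 → f/14 → f/16 — 3 1/3 stops smaller aperture (darker).
ISO: 4000 → 3200 → 2500 → 2000 → 1600 → 1250 — 1 2/3 stops lower (darker).
Net so far: 3 1/3 stops darker. Shutter speed: 1 → 1.3 → 1.6 → 2 → 2.5 → 3.2 → 4 → 5 → 6 → 8 → 10.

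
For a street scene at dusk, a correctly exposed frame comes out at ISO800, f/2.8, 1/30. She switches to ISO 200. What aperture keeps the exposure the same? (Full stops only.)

f/1.4

ISO: 800 → 400 → 200 — 2 stops dropped (darker).
Need 2 stops brighter from the aperture: f/2.8 → f/2 → f/1.4.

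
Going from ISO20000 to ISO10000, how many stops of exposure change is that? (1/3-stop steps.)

1 stop

20000 → 16000 → 12800 → 10000 — count the steps: 3 third-stops = 1 stop.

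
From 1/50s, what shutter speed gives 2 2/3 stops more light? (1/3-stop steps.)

1/8s

Shutter speed: 1/50 → 1/40 → 1/30 → 1/25 → 1/20 → 1/15 → 1/13 → 1/10 → 1/8 — 2 2/3 stops longer (brighter).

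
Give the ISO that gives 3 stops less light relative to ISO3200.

ISO 400

ISO: 3200 → 1600 → 800 → 400 — 3 stops dropped (darker).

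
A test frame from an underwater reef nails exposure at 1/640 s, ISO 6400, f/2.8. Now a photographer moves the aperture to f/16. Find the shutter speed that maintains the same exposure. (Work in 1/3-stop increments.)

1/20s

Aperture: f/2.8 → f/3.2 → f/3.5 → f/4 → f/4.5 → f/5 → f/5.6 → f/6.3 → f/7.1 → f/8 → f/9 → f/10 → f/11 → f/13 → f/14 → f/16 — 5 stops smaller aperture (darker).
Need 5 stops brighter from the shutter speed: 1/640 → 1/500 → 1/400 → 1/320 → 1/250 → 1/200 → 1/160 → 1/125 → 1/100 → 1/80 → 1/60 → 1/50 → 1/40 → 1/30 → 1/25 → 1/20.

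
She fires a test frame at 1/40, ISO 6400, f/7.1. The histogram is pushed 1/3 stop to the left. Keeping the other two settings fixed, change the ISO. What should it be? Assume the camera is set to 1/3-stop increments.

ISO 8000

Underexposed by 1/3 stop → need 1/3 stop brighter.
ISO: 6400 → 8000.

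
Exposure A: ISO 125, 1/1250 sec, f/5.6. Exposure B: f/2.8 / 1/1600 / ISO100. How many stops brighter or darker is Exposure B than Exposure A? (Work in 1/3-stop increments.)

Aperture: f/5.6 → f/5 → f/4.5 → f/4 → f/3.5 → f/3.2 → f/2.8 — 2 stops opened up (brighter).
Shutter speed: 1/1250 → 1/1600 — 1/3 stop faster (darker).
ISO: 125 → 100 — 1/3 stop dropped (darker).
Net: +2 −1/3 −1/3 = +1 1/3 stops.

1 1/3 stops brighter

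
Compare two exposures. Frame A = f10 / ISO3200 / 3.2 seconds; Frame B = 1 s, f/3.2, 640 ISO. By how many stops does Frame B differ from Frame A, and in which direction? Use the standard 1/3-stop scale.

2/3 stop darker

Aperture: f/10 → f/9 → f/8 → f/7.1 → f/6.3 → f/5.6 → f/5 → f/4.5 → f/4 → f/3.5 → f/3.2 — 3 1/3 stops larger aperture (brighter).
Shutter speed: 3.2 → 2.5 → 2 → 1.6 → 1.3 → 1 — 1 2/3 stops shorter (darker).
ISO: 3200 → 2500 → 2000 → 1600 → 1250 → 1000 → 800 → 640 — 2 1/3 stops dropped (darker).
Net: +3 1/3 −1 2/3 −2 1/3 = −2/3 stops.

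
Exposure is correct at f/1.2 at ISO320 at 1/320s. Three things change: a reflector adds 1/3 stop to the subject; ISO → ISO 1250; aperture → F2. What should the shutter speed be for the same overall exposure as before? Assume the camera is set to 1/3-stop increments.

1/640s

Scene light: 1/3 stop brighter.
ISO: 320 → 400 → 500 → 640 → 800 → 1000 → 1250 — 2 stops higher (brighter).
Aperture: f/1.2 → f/1.4 → f/1.6 → f/1.8 → f/2 — 1 1/3 stops smaller aperture (darker).
Net so far: 1 stop brighter. Shutter speed: 1/320 → 1/400 → 1/500 → 1/640.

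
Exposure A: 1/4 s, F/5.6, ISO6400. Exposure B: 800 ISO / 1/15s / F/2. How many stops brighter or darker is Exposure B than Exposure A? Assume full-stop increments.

Aperture: f/5.6 → f/4 → f/2.8 → f/2 — 3 stops wider (brighter).
Shutter speed: 1/4 → 1/8 → 1/15 — 2 stops shorter (darker).
ISO: 6400 → 3200 → 1600 → 800 — 3 stops dropped (darker).
Net: +3 −2 −3 = −2 stops.

2 stops darker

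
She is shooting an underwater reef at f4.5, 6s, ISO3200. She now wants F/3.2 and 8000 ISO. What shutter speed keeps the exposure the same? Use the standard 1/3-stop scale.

1.3 s

Aperture: f/4.5 → f/4 → f/3.5 → f/3.2 — 1 stop wider (brighter).
ISO: 3200 → 4000 → 5000 → 6400 → 8000 — 1 1/3 stops raised (brighter).
Net change so far: 2 1/3 stops brighter. Offset with the shutter speed: 6 → 5 → 4 → 3.2 → 2.5 → 2 → 1.6 → 1.3.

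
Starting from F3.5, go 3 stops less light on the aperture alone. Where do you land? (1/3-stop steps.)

f/10

Aperture: f/3.5 → f/4 → f/4.5 → f/5 → f/5.6 → f/6.3 → f/7.1 → f/8 → f/9 → f/10 — 3 stops smaller aperture (darker).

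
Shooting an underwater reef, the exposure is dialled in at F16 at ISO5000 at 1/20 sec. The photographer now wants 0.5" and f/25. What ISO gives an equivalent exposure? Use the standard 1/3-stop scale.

Shutter speed: 1/20 → 1/15 → 1/13 → 1/10 → 1/8 → 1/6 → 1/5 → 1/4 → 0.3 → 0.4 → 0.5 — 3 1/3 stops slower (brighter).
Aperture: f/16 → f/18 → f/20 → f/22 → f/25 — 1 1/3 stops narrower (darker).
Net change so far: 2 stops brighter. Offset with the ISO: 5000 → 4000 → 3200 → 2500 → 2000 → 1600 → 1250.

ISO 1250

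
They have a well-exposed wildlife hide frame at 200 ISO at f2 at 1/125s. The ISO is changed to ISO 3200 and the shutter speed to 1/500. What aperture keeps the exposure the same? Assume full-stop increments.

f/4

ISO: 200 → 400 → 800 → 1600 → 3200 — 4 stops higher (brighter).
Shutter speed: 1/125 → 1/250 → 1/500 — 2 stops faster (darker).
Net change so far: 2 stops brighter. Offset with the aperture: f/2 → f/2.8 → f/4.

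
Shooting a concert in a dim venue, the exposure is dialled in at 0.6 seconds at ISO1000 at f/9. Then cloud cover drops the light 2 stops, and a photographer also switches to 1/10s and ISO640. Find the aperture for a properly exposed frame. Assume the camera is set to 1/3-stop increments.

Scene light: 2 stops darker.
Shutter speed: 0.6 → 0.5 → 0.4 → 0.3 → 1/4 → 1/5 → 1/6 → 1/8 → 1/10 — 2 2/3 stops shorter (darker).
ISO: 1000 → 800 → 640 — 2/3 stop lower (darker).
Net so far: 5 1/3 stops darker. Aperture: f/9 → f/8 → f/7.1 → f/6.3 → f/5.6 → f/5 → f/4.5 → f/4 → f/3.5 → f/3.2 → f/2.8 → f/2.5 → f/2.2 → f/2 → f/1.8 → f/1.6 → f/1.4.

f/1.4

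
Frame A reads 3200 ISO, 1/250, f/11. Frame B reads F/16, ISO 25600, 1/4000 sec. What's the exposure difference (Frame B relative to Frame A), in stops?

2 stops darker

Aperture: f/11 → f/16 — 1 stop smaller aperture (darker).
Shutter speed: 1/250 → 1/500 → 1/1000 → 1/2000 → 1/4000 — 4 stops faster (darker).
ISO: 3200 → 6400 → 12800 → 25600 — 3 stops raised (brighter).
Net: −1 −4 +3 = −2 stops.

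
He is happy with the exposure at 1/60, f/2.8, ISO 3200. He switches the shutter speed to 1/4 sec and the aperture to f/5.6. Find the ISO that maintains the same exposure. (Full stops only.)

ISO 800

Shutter speed: 1/60 → 1/30 → 1/15 → 1/8 → 1/4 — 4 stops longer (brighter).
Aperture: f/2.8 → f/4 → f/5.6 — 2 stops smaller aperture (darker).
Net change so far: 2 stops brighter. Offset with the ISO: 3200 → 1600 → 800.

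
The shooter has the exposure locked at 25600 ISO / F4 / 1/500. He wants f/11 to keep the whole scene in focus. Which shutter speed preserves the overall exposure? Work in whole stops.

Aperture: f/4 → f/5.6 → f/8 → f/11 — 3 stops stopped down (darker).
Need 3 stops brighter from the shutter speed: 1/500 → 1/250 → 1/125 → 1/60.

1/60s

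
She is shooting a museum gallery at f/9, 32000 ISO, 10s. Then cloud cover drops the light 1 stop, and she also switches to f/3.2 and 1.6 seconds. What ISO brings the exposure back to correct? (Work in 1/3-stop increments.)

ISO 51200

Scene light: 1 stop darker.
Aperture: f/9 → f/8 → f/7.1 → f/6.3 → f/5.6 → f/5 → f/4.5 → f/4 → f/3.5 → f/3.2 — 3 stops opened up (brighter).
Shutter speed: 10 → 8 → 6 → 5 → 4 → 3.2 → 2.5 → 2 → 1.6 — 2 2/3 stops faster (darker).
Net so far: 2/3 stop darker. ISO: 32000 → 40000 → 51200.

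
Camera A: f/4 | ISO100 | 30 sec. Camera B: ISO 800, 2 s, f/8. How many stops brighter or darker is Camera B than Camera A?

3 stops darker

Aperture: f/4 → f/5.6 → f/8 — 2 stops smaller aperture (darker).
Shutter speed: 30 → 15 → 8 → 4 → 2 — 4 stops faster (darker).
ISO: 100 → 200 → 400 → 800 — 3 stops higher (brighter).
Net: −2 −4 +3 = −3 stops.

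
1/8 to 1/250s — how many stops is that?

1/8 → 1/15 → 1/30 → 1/60 → 1/125 → 1/250 — count the steps: 5 stops.

5 stops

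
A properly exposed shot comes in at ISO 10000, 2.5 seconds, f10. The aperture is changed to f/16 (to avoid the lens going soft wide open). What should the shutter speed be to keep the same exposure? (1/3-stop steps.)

Aperture: f/10 → f/11 → f/13 → f/14 → f/16 — 1 1/3 stops narrower (darker).
Need 1 1/3 stops brighter from the shutter speed: 2.5 → 3.2 → 4 → 5 → 6.

6 s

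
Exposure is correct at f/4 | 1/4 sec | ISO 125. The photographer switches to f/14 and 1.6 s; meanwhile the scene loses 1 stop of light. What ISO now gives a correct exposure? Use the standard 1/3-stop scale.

Scene light: 1 stop darker.
Aperture: f/4 → f/4.5 → f/5 → f/5.6 → f/6.3 → f/7.1 → f/8 → f/9 → f/10 → f/11 → f/13 → f/14 — 3 2/3 stops stopped down (darker).
Shutter speed: 1/4 → 0.3 → 0.4 → 0.5 → 0.6 → 0.8 → 1 → 1.3 → 1.6 — 2 2/3 stops slower (brighter).
Net so far: 2 stops darker. ISO: 125 → 160 → 200 → 250 → 320 → 400 → 500.

ISO 500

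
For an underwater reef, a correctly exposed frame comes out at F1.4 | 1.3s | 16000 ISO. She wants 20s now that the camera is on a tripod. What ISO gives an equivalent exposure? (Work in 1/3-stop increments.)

ISO 1000

Shutter speed: 1.3 → 1.6 → 2 → 2.5 → 3.2 → 4 → 5 → 6 → 8 → 10 → 13 → 15 → 20 — 4 stops longer (brighter).
Need 4 stops darker from the ISO: 16000 → 12800 → 10000 → 8000 → 6400 → 5000 → 4000 → 3200 → 2500 → 2000 → 1600 → 1250 → 1000.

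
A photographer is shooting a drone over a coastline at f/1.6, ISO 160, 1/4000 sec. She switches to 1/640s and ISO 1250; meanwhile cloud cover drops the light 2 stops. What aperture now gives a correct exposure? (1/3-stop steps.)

f/5.6

Scene light: 2 stops darker.
Shutter speed: 1/4000 → 1/3200 → 1/2500 → 1/2000 → 1/1600 → 1/1250 → 1/1000 → 1/800 → 1/640 — 2 2/3 stops longer (brighter).
ISO: 160 → 200 → 250 → 320 → 400 → 500 → 640 → 800 → 1000 → 1250 — 3 stops raised (brighter).
Net so far: 3 2/3 stops brighter. Aperture: f/1.6 → f/1.8 → f/2 → f/2.2 → f/2.5 → f/2.8 → f/3.2 → f/3.5 → f/4 → f/4.5 → f/5 → f/5.6.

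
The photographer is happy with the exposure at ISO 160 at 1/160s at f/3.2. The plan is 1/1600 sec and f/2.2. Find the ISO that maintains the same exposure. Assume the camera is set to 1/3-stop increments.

ISO 800

Shutter speed: 1/160 → 1/200 → 1/250 → 1/320 → 1/400 → 1/500 → 1/640 → 1/800 → 1/1000 → 1/1250 → 1/1600 — 3 1/3 stops faster (darker).
Aperture: f/3.2 → f/2.8 → f/2.5 → f/2.2 — 1 stop larger aperture (brighter).
Net change so far: 2 1/3 stops darker. Offset with the ISO: 160 → 200 → 250 → 320 → 400 → 500 → 640 → 800.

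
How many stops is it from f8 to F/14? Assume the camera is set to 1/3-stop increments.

1 2/3 stops

f/8 → f/9 → f/10 → f/11 → f/13 → f/14 — count the steps: 5 third-stops = 1 2/3 stops.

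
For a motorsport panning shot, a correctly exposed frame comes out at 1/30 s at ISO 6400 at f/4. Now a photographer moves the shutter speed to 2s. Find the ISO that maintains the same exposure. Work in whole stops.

ISO 100

Shutter speed: 1/30 → 1/15 → 1/8 → 1/4 → 1/2 → 1 → 2 — 6 stops longer (brighter).
Need 6 stops darker from the ISO: 6400 → 3200 → 1600 → 800 → 400 → 200 → 100.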